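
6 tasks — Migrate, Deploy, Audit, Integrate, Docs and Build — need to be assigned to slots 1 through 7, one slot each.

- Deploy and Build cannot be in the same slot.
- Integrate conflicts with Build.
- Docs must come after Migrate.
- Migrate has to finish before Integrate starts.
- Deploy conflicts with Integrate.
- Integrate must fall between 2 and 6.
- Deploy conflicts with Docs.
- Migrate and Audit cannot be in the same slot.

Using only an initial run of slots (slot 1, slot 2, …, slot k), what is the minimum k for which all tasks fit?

3

The precedence chain requires at least 2 distinct slots.
Could 2 slots be enough, i.e. nothing placed later than 2? No: Integrate's window within 2 slots is {2}; Docs must come after Migrate (at 1 or later) → {2}; Deploy can't share with Docs (2) → {1}; Build can't share with Deploy (1) → {2}; Build can't share with Integrate (2) → nothing is left.
So 2 slots is not enough.
3 works (last occupied slot: 3): for example Build=3, Deploy=1, Audit=2, Integrate=2, Docs=2, Migrate=1.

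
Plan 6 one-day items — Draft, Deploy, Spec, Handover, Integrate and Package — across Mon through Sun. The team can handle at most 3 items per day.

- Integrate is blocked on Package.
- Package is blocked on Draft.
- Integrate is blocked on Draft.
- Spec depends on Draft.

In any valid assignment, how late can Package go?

Precedence pushes Package to at least Tue; downstream work caps Package at Sat.
Package at Sat is achievable: Draft in Mon, Handover in Mon, Deploy in Mon, Integrate in Sun, Spec in Tue, Package in Sat.

Sat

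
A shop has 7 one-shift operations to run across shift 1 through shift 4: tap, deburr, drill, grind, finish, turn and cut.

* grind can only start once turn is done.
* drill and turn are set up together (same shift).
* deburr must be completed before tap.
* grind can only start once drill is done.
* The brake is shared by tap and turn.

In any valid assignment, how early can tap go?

shift 2

Precedence pushes tap to at least shift 2.
tap at shift 2 is achievable: tap=shift 2; cut=shift 1; grind=shift 2; deburr=shift 1; finish=shift 1; drill=shift 1; turn=shift 1.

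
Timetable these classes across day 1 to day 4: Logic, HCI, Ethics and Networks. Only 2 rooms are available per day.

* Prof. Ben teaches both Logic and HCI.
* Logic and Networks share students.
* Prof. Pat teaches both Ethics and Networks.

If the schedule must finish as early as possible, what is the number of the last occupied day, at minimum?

2

With at most 2 per day and 4 classes, at least 2 days are needed.
2 works (last occupied day: day 2): for example Networks -> day 2, Ethics -> day 1, Logic -> day 1, HCI -> day 2.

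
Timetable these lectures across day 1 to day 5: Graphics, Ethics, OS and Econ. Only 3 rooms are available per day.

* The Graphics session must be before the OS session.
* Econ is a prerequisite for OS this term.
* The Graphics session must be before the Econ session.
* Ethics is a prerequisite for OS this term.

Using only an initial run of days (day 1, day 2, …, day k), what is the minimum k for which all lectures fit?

3

The precedence chain requires at least 3 distinct days.
With at most 3 per day and 4 lectures, at least 2 days are needed.
3 works (last occupied day: day 3): for example Ethics=day 1, Graphics=day 1, Econ=day 2, OS=day 3.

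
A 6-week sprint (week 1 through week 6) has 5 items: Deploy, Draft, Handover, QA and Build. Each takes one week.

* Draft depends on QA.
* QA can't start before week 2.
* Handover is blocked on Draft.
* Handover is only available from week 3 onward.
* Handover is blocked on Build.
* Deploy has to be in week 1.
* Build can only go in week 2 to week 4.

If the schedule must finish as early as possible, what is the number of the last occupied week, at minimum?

The precedence chain requires at least 3 distinct weeks.
Propagating the time windows through the other constraints, Handover can't land before week 4, so the schedule must run through at least week 4.
4 works (last occupied week: week 4): for example Build=week 2; Deploy=week 1; Draft=week 3; QA=week 2; Handover=week 4.

4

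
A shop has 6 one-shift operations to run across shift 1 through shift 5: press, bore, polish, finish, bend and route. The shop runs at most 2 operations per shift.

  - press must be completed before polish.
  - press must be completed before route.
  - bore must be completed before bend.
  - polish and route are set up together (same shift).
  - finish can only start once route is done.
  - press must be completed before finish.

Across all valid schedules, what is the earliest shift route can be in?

Precedence pushes route to at least shift 2; downstream work caps route at shift 4.
route at shift 2 is achievable: bend=shift 3, route=shift 2, bore=shift 1, press=shift 1, finish=shift 3, polish=shift 2.

shift 2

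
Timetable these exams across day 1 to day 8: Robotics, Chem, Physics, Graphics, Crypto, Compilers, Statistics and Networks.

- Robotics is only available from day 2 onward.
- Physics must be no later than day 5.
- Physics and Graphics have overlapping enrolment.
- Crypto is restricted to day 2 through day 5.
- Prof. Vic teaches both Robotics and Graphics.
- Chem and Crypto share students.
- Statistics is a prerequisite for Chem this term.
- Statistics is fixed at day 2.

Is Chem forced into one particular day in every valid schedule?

Chem can be day 3 (e.g. Crypto in day 2; Physics in day 1; Statistics in day 2; Graphics in day 3; Compilers in day 1; Networks in day 1; Chem in day 3; Robotics in day 2) or day 4 (e.g. Graphics=day 3, Statistics=day 2, Crypto=day 2, Chem=day 4, Robotics=day 2, Physics=day 1, Compilers=day 1, Networks=day 1).

No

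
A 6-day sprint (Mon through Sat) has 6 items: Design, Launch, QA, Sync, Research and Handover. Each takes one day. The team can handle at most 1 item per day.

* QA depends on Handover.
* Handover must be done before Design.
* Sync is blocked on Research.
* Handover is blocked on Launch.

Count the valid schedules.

Splitting on Design: it can be Wed (3), Thu (7), Fri (10), Sat (10). Listing each branch's schedules as (Launch, QA, Sync, Research, Handover):
Design=Wed: (Mon,Thu,Sat,Fri,Tue) (Mon,Fri,Sat,Thu,Tue) (Mon,Sat,Fri,Thu,Tue) — 3.
Design=Thu: (Mon,Wed,Sat,Fri,Tue) (Mon,Fri,Sat,Tue,Wed) (Mon,Fri,Sat,Wed,Tue) (Mon,Sat,Fri,Tue,Wed) (Mon,Sat,Fri,Wed,Tue) (Tue,Fri,Sat,Mon,Wed) (Tue,Sat,Fri,Mon,Wed) — 7.
Design=Fri: (Mon,Wed,Sat,Thu,Tue) (Mon,Thu,Sat,Tue,Wed) (Mon,Thu,Sat,Wed,Tue) (Mon,Sat,Wed,Tue,Thu) (Mon,Sat,Thu,Tue,Wed) (Mon,Sat,Thu,Wed,Tue) (Tue,Thu,Sat,Mon,Wed) (Tue,Sat,Wed,Mon,Thu) (Tue,Sat,Thu,Mon,Wed) (Wed,Sat,Tue,Mon,Thu) — 10.
Design=Sat: (Mon,Wed,Fri,Thu,Tue) (Mon,Thu,Fri,Tue,Wed) (Mon,Thu,Fri,Wed,Tue) (Mon,Fri,Wed,Tue,Thu) (Mon,Fri,Thu,Tue,Wed) (Mon,Fri,Thu,Wed,Tue) (Tue,Thu,Fri,Mon,Wed) (Tue,Fri,Wed,Mon,Thu) (Tue,Fri,Thu,Mon,Wed) (Wed,Fri,Tue,Mon,Thu) — 10.
Summing: 3 + 7 + 10 + 10 = 30.

30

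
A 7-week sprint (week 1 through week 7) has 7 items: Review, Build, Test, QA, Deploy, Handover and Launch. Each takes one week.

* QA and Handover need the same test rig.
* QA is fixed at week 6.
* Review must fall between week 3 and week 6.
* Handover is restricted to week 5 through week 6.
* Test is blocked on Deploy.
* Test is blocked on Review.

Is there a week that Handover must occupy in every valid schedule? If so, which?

Handover's window is week 5–week 6.
QA is fixed at week 6, and Handover can't share a week with QA.
So Handover must be week 5.

week 5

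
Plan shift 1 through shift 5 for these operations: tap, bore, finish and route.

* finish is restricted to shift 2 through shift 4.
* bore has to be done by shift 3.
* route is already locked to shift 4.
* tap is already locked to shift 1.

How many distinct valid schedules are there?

9

Splitting on bore: it can be shift 1 (3), shift 2 (3), shift 3 (3). Listing each branch's schedules as (tap, finish, route) by shift number:
bore=shift 1: (1,2,4) (1,3,4) (1,4,4) — 3.
bore=shift 2: (1,2,4) (1,3,4) (1,4,4) — 3.
bore=shift 3: (1,2,4) (1,3,4) (1,4,4) — 3.
Summing: 3 + 3 + 3 = 9.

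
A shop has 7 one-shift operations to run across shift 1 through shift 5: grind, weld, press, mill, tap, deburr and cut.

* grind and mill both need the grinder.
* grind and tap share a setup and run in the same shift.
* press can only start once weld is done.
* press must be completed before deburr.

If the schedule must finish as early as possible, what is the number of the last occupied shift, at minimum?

3

The precedence chain requires at least 3 distinct shifts.
3 works (last occupied shift: shift 3): for example weld -> shift 1, tap -> shift 1, cut -> shift 1, mill -> shift 2, press -> shift 2, deburr -> shift 3, grind -> shift 1.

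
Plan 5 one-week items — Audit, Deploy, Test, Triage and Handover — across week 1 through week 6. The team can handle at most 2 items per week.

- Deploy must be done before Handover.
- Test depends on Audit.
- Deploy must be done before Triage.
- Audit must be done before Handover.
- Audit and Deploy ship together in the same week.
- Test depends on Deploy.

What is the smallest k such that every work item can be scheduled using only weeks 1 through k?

The precedence chain requires at least 2 distinct weeks.
With at most 2 per week and 5 work items, at least 3 weeks are needed.
3 works (last occupied week: week 3): for example Deploy in week 1, Handover in week 2, Triage in week 3, Audit in week 1, Test in week 2.

3 weeks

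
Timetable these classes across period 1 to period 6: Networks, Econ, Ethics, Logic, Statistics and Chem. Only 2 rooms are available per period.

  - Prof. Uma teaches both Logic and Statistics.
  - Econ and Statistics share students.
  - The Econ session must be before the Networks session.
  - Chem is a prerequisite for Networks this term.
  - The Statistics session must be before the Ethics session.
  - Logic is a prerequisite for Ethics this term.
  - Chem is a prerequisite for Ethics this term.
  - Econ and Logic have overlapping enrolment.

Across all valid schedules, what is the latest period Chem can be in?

period 5

Downstream work caps Chem at period 5.
Chem at period 5 is achievable: Statistics -> period 3; Ethics -> period 6; Networks -> period 6; Logic -> period 2; Chem -> period 5; Econ -> period 1.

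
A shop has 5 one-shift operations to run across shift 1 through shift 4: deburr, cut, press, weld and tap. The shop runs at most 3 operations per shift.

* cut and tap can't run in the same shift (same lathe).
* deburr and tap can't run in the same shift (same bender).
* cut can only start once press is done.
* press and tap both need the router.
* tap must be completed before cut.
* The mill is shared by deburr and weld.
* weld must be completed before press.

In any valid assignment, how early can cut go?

shift 3

Precedence pushes cut to at least shift 3.
cut at shift 3 is achievable: press=shift 2; tap=shift 1; weld=shift 1; cut=shift 3; deburr=shift 2.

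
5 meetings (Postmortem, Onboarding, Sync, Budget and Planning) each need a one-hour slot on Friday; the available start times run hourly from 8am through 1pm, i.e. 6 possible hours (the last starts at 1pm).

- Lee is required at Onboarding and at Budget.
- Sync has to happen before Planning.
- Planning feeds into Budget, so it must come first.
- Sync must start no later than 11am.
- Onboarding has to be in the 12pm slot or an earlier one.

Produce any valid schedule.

Onboarding=8am; Planning=9am; Budget=10am; Postmortem=8am; Sync=8am

Checking: Planning(9am) before Budget(10am); Sync(8am) before Planning(9am); Onboarding(8am) != Budget(10am); Sync=8am in [8am,11am]; Onboarding=8am in [8am,12pm].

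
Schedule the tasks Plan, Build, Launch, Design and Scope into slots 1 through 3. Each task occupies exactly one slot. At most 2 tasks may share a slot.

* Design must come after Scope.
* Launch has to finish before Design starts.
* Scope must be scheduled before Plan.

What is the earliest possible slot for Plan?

2

Precedence pushes Plan to at least 2.
Plan at 2 is achievable: Launch -> 1; Scope -> 1; Build -> 3; Plan -> 2; Design -> 2.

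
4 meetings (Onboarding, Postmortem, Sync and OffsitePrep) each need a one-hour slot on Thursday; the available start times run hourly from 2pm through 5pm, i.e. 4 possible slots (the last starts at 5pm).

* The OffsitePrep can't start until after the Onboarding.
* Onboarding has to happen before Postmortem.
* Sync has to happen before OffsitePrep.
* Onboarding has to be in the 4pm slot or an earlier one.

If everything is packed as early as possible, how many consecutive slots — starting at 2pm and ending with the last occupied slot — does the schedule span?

2 slots

The precedence chain requires at least 2 distinct slots.
2 works (last occupied slot: 3pm): for example Sync in 2pm; Postmortem in 3pm; Onboarding in 2pm; OffsitePrep in 3pm.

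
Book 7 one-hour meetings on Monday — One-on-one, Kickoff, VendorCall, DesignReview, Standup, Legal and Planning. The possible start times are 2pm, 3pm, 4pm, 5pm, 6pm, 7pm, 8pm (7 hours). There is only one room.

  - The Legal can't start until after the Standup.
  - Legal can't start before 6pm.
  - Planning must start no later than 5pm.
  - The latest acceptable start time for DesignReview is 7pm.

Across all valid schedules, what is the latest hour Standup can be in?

7pm

Downstream work caps Standup at 7pm.
Standup at 7pm is achievable: Legal -> 8pm, VendorCall -> 6pm, One-on-one -> 4pm, DesignReview -> 3pm, Planning -> 2pm, Standup -> 7pm, Kickoff -> 5pm.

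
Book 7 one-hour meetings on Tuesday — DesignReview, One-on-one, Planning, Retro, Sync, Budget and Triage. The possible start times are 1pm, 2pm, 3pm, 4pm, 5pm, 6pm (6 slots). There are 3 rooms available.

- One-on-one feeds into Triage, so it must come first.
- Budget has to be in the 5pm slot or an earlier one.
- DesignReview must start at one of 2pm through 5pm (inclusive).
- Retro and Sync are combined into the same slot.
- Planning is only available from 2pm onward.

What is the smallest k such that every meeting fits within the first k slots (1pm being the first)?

The precedence chain requires at least 2 distinct slots.
With at most 3 per slot and 7 meetings, at least 3 slots are needed.
3 works (last occupied slot: 3pm): for example Budget -> 3pm; Triage -> 2pm; One-on-one -> 1pm; Retro -> 1pm; DesignReview -> 2pm; Planning -> 2pm; Sync -> 1pm.

3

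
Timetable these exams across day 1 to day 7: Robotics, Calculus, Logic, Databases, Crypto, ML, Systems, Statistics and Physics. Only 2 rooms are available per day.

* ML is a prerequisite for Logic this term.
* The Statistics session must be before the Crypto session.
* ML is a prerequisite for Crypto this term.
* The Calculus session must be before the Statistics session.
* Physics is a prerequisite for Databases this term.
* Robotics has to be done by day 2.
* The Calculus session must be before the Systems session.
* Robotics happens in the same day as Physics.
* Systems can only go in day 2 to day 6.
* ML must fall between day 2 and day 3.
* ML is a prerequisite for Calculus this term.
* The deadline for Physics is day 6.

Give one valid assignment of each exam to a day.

Crypto=day 5; Robotics=day 1; Logic=day 3; Databases=day 2; Systems=day 4; Statistics=day 4; ML=day 2; Calculus=day 3; Physics=day 1

Checking: ML(day 2) before Calculus(day 3); Calculus(day 3) before Statistics(day 4); Statistics(day 4) before Crypto(day 5); Physics(day 1) before Databases(day 2); Calculus(day 3) before Systems(day 4); ML(day 2) before Logic(day 3); ML(day 2) before Crypto(day 5); Robotics = Physics = day 1; ML=day 2 in [day 2,day 3]; Robotics=day 1 in [day 1,day 2]; Systems=day 4 in [day 2,day 6]; Physics=day 1 in [day 1,day 6]; max 2 per day (cap 2).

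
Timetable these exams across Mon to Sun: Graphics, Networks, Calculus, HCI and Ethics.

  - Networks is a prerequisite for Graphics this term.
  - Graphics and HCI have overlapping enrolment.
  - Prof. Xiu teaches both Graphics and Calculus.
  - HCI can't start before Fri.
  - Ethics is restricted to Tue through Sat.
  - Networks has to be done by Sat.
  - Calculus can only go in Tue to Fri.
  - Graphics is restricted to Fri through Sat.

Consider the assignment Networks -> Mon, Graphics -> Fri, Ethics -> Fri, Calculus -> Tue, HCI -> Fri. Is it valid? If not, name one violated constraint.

Invalid. Graphics and HCI have overlapping enrolment.

Ethics is restricted to Tue through Sat — holds.
Calculus can only go in Tue to Fri — holds.
HCI can't start before Fri — holds.
Networks has to be done by Sat — holds.
Prof. Xiu teaches both Graphics and Calculus — holds.
Graphics is restricted to Fri through Sat — holds.
Networks is a prerequisite for Graphics this term — holds.
Graphics and HCI have overlapping enrolment — violated.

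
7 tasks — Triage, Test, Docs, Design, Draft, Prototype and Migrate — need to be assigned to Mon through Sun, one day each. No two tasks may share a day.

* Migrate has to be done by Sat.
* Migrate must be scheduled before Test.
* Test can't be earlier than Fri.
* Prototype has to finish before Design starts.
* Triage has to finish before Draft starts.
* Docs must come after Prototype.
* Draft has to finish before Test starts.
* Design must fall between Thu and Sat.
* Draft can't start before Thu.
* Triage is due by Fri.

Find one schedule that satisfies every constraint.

Triage in Mon; Test in Fri; Docs in Sun; Migrate in Tue; Draft in Thu; Design in Sat; Prototype in Wed

Checking: Triage(Mon) before Draft(Thu); Prototype(Wed) before Docs(Sun); Draft(Thu) before Test(Fri); Prototype(Wed) before Design(Sat); Migrate(Tue) before Test(Fri); Draft=Thu in [Thu,Sun]; Test=Fri in [Fri,Sun]; Triage=Mon in [Mon,Fri]; Migrate=Tue in [Mon,Sat]; Design=Sat in [Thu,Sat]; max 1 per day (cap 1).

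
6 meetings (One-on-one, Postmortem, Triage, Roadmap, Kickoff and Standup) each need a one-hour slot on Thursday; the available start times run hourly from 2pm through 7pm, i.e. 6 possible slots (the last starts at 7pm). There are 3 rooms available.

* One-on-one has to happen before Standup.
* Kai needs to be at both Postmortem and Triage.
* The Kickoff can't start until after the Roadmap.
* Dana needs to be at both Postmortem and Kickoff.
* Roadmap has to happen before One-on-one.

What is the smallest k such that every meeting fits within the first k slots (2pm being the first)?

3

The precedence chain requires at least 3 distinct slots.
With at most 3 per slot and 6 meetings, at least 2 slots are needed.
3 works (last occupied slot: 4pm): for example Postmortem in 2pm, Kickoff in 3pm, Triage in 3pm, Standup in 4pm, Roadmap in 2pm, One-on-one in 3pm.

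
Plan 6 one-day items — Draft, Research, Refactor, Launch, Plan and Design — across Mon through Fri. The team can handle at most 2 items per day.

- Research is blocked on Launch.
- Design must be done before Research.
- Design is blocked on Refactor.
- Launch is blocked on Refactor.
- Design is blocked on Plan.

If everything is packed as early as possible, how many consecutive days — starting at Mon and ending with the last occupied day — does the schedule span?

The precedence chain requires at least 3 distinct days.
With at most 2 per day and 6 work items, at least 3 days are needed.
3 works (last occupied day: Wed): for example Research in Wed; Refactor in Mon; Design in Tue; Draft in Wed; Launch in Tue; Plan in Mon.

3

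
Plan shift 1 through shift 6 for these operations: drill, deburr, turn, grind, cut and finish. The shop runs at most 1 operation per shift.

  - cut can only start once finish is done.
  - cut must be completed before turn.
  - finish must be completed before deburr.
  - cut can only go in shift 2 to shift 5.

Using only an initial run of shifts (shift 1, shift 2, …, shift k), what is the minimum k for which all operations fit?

6

The precedence chain requires at least 3 distinct shifts.
With at most 1 per shift and 6 operations, at least 6 shifts are needed.
6 works (last occupied shift: shift 6): for example turn -> shift 4; finish -> shift 1; deburr -> shift 3; grind -> shift 6; cut -> shift 2; drill -> shift 5.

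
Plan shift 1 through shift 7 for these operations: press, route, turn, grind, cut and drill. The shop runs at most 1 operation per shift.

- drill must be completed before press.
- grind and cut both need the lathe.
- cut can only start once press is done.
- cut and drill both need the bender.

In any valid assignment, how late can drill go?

shift 5

Downstream work caps drill at shift 5.
drill at shift 5 is achievable: drill in shift 5, cut in shift 7, route in shift 1, grind in shift 3, press in shift 6, turn in shift 2.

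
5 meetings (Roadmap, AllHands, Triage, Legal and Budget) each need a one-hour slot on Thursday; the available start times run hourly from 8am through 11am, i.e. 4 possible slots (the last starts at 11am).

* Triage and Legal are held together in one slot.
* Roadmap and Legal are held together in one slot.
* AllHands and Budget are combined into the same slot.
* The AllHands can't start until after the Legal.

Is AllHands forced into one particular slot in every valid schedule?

AllHands can be 9am (e.g. AllHands=9am, Triage=8am, Legal=8am, Budget=9am, Roadmap=8am) or 10am (e.g. Roadmap=8am, Budget=10am, Legal=8am, AllHands=10am, Triage=8am).

No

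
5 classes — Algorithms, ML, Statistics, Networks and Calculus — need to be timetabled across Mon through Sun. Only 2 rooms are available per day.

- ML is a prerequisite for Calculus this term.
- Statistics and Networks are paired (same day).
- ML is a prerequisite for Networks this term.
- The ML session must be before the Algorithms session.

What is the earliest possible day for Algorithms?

Precedence pushes Algorithms to at least Tue.
Algorithms at Tue is achievable: ML=Mon; Calculus=Tue; Statistics=Wed; Networks=Wed; Algorithms=Tue.

Tue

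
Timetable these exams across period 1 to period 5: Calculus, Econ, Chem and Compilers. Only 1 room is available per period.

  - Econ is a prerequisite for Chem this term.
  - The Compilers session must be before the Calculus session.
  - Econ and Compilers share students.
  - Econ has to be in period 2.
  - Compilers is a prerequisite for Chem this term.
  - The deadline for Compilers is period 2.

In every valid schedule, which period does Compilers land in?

Compilers's window is period 1–period 2.
Econ is fixed at period 2, and Compilers can't share a period with Econ.
So Compilers must be period 1.

period 1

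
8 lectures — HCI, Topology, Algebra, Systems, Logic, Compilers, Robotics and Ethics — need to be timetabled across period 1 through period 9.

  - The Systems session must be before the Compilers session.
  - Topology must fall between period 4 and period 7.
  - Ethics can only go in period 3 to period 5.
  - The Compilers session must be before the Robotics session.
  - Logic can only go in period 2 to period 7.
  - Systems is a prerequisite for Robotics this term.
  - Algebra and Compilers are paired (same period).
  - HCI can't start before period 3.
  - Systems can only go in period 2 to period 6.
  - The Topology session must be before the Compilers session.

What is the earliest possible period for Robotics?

period 6

Precedence pushes Robotics to at least period 6.
Robotics at period 6 is achievable: Ethics=period 3; Systems=period 2; Compilers=period 5; Logic=period 2; Topology=period 4; Robotics=period 6; Algebra=period 5; HCI=period 3.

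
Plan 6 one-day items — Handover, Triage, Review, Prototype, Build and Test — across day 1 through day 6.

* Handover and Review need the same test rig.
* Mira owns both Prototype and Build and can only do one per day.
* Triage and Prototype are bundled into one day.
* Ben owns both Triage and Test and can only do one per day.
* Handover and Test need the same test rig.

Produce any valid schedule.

Review=day 2, Prototype=day 1, Handover=day 1, Test=day 2, Triage=day 1, Build=day 2

Checking: Prototype(day 1) != Build(day 2); Handover(day 1) != Test(day 2); Handover(day 1) != Review(day 2); Triage(day 1) != Test(day 2); Triage = Prototype = day 1.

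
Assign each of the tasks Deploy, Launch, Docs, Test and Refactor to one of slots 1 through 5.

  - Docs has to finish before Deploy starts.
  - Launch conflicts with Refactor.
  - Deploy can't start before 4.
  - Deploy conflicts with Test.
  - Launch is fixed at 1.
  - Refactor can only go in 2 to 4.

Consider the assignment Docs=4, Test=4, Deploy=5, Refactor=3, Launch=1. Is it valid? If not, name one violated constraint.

Refactor can only go in 2 to 4 — holds.
Docs has to finish before Deploy starts — holds.
Deploy conflicts with Test — holds.
Launch conflicts with Refactor — holds.
Launch is fixed at 1 — holds.
Deploy can't start before 4 — holds.

Valid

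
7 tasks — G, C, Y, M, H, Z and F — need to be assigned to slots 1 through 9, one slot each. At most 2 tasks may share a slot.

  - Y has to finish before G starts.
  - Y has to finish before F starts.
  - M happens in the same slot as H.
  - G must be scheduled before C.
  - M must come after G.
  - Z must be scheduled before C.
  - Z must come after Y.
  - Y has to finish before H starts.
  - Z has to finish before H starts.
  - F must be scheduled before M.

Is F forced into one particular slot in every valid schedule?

F can be 2 (e.g. C -> 4; M -> 5; F -> 2; Z -> 3; G -> 2; Y -> 1; H -> 5) or 3 (e.g. C=3; G=2; Z=2; H=4; Y=1; M=4; F=3).

No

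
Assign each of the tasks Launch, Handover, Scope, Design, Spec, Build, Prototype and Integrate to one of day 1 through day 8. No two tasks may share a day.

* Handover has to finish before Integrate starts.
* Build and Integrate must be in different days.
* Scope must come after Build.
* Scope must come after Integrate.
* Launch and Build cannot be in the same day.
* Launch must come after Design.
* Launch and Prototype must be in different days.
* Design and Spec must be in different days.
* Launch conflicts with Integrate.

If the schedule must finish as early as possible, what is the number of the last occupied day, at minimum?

The precedence chain requires at least 3 distinct days.
With at most 1 per day and 8 tasks, at least 8 days are needed.
8 works (last occupied day: day 8): for example Scope=day 4, Prototype=day 8, Launch=day 6, Handover=day 1, Integrate=day 2, Spec=day 7, Design=day 5, Build=day 3.

8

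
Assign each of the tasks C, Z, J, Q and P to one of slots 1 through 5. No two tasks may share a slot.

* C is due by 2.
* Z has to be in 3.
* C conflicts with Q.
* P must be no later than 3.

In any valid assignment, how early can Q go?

4

Q at 4 is achievable: Q=4, P=2, Z=3, C=1, J=5.
Nothing earlier works — the conflict and capacity constraints rule out every slot before 4.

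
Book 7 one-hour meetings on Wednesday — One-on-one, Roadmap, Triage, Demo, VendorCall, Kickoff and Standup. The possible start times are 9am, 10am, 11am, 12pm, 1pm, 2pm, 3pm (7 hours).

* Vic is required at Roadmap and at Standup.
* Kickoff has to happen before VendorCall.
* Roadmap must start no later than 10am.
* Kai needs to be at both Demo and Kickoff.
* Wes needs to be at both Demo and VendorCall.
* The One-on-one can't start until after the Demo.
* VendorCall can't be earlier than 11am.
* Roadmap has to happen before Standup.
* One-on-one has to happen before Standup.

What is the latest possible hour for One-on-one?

2pm

Precedence pushes One-on-one to at least 10am; downstream work caps One-on-one at 2pm.
One-on-one at 2pm is achievable: Standup -> 3pm, Triage -> 9am, Roadmap -> 9am, One-on-one -> 2pm, VendorCall -> 11am, Demo -> 9am, Kickoff -> 10am.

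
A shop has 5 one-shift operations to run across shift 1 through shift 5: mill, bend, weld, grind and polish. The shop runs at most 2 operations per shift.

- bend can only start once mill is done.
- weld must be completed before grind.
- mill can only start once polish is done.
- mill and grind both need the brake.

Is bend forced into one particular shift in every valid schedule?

No

bend can be shift 3 (e.g. bend -> shift 3; weld -> shift 1; polish -> shift 1; mill -> shift 2; grind -> shift 3) or shift 4 (e.g. polish in shift 1; bend in shift 4; grind in shift 3; mill in shift 2; weld in shift 1).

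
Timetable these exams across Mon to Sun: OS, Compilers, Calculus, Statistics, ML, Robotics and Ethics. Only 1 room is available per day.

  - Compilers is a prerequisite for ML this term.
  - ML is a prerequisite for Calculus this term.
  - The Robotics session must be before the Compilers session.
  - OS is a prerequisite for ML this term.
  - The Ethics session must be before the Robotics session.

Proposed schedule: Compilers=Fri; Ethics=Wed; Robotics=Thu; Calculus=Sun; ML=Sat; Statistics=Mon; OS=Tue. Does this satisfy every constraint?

Yes, all constraints hold

Compilers is a prerequisite for ML this term — holds.
ML is a prerequisite for Calculus this term — holds.
The Ethics session must be before the Robotics session — holds.
The Robotics session must be before the Compilers session — holds.
Only 1 room is available per day — holds.
OS is a prerequisite for ML this term — holds.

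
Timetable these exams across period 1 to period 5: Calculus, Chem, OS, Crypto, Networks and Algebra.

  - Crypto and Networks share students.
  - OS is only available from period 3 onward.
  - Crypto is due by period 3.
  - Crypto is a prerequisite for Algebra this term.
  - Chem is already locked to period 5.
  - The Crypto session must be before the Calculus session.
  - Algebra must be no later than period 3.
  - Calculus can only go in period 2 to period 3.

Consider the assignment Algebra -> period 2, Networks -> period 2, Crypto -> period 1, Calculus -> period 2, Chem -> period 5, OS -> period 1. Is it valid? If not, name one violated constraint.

Crypto is a prerequisite for Algebra this term — holds.
OS is only available from period 3 onward — violated.
Crypto and Networks share students — holds.
Chem is already locked to period 5 — holds.
Algebra must be no later than period 3 — holds.
Calculus can only go in period 2 to period 3 — holds.
The Crypto session must be before the Calculus session — holds.
Crypto is due by period 3 — holds.

Invalid. OS is only available from period 3 onward.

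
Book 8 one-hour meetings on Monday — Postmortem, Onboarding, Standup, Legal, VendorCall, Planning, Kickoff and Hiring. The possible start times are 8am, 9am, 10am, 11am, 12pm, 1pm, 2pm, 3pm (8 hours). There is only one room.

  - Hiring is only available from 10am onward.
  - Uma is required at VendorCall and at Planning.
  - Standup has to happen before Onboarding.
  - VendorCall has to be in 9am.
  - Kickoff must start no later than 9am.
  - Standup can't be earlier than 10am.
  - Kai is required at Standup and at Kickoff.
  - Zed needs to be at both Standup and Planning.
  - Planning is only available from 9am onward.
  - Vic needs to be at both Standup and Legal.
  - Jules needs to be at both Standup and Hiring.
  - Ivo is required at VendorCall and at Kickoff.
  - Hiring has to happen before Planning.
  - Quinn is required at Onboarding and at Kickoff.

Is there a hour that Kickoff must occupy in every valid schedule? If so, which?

Kickoff's window is 8am–9am.
VendorCall is fixed at 9am, and Kickoff can't share a hour with VendorCall.
So Kickoff must be 8am.

8am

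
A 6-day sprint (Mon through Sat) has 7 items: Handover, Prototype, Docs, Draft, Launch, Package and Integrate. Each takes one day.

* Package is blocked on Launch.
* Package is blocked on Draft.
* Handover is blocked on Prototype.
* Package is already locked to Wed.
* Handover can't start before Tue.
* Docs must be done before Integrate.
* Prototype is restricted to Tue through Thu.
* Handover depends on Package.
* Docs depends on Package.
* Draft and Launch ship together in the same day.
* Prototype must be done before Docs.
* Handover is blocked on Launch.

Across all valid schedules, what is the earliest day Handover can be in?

Thu

Handover is available from Tue; precedence pushes Handover to at least Thu.
Handover at Thu is achievable: Docs in Thu; Launch in Mon; Integrate in Fri; Package in Wed; Draft in Mon; Prototype in Tue; Handover in Thu.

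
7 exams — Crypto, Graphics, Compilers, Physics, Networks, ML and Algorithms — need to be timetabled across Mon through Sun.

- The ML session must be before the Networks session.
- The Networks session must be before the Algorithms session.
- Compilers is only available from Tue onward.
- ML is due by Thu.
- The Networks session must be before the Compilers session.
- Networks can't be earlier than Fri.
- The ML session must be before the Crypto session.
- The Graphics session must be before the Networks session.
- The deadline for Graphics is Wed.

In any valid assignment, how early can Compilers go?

Sat

Compilers is available from Tue; precedence pushes Compilers to at least Sat.
Compilers at Sat is achievable: Graphics=Mon; Networks=Fri; Physics=Mon; Crypto=Tue; Algorithms=Sat; ML=Mon; Compilers=Sat.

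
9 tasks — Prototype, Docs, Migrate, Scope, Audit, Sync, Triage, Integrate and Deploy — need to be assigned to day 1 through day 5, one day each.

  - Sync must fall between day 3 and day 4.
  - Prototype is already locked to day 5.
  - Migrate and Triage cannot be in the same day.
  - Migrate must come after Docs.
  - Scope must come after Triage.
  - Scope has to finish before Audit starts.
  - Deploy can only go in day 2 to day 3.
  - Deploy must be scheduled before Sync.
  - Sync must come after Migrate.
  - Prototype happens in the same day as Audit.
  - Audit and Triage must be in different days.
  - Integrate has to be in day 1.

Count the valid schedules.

Splitting on Docs: it can be day 1 (22), day 2 (10). Listing each branch's schedules as (Prototype, Migrate, Scope, Audit, Sync, Triage, Integrate, Deploy) by day number:
Docs=day 1: (5,2,2,5,3,1,1,2) (5,2,2,5,4,1,1,2) (5,2,2,5,4,1,1,3) (5,2,3,5,3,1,1,2) (5,2,3,5,4,1,1,2) (5,2,3,5,4,1,1,3) (5,2,4,5,3,1,1,2) (5,2,4,5,3,3,1,2) (5,2,4,5,4,1,1,2) (5,2,4,5,4,1,1,3) (5,2,4,5,4,3,1,2) (5,2,4,5,4,3,1,3) (5,3,2,5,4,1,1,2) (5,3,2,5,4,1,1,3) (5,3,3,5,4,1,1,2) (5,3,3,5,4,1,1,3) (5,3,3,5,4,2,1,2) (5,3,3,5,4,2,1,3) (5,3,4,5,4,1,1,2) (5,3,4,5,4,1,1,3) (5,3,4,5,4,2,1,2) (5,3,4,5,4,2,1,3) — 22.
Docs=day 2: (5,3,2,5,4,1,1,2) (5,3,2,5,4,1,1,3) (5,3,3,5,4,1,1,2) (5,3,3,5,4,1,1,3) (5,3,3,5,4,2,1,2) (5,3,3,5,4,2,1,3) (5,3,4,5,4,1,1,2) (5,3,4,5,4,1,1,3) (5,3,4,5,4,2,1,2) (5,3,4,5,4,2,1,3) — 10.
Summing: 22 + 10 = 32.

32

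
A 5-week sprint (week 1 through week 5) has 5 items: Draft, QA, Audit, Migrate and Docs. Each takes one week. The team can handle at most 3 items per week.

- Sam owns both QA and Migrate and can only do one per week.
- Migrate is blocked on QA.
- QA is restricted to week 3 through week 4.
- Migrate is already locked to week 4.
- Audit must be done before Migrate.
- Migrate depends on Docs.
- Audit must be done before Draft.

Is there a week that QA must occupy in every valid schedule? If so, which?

week 3

QA's window is week 3–week 4.
Migrate is fixed at week 4, and QA can't share a week with Migrate.
So QA must be week 3.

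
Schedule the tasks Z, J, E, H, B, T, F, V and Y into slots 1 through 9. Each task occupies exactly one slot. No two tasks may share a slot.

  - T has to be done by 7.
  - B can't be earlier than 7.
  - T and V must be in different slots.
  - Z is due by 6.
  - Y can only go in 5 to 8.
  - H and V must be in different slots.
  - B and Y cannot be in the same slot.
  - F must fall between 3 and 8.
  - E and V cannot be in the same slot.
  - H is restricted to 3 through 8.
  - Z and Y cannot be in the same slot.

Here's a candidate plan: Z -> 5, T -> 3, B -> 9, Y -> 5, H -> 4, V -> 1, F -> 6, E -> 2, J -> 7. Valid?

Invalid. Z and Y cannot be in the same slot.

Z is due by 6 — holds.
F must fall between 3 and 8 — holds.
H is restricted to 3 through 8 — holds.
B and Y cannot be in the same slot — holds.
Y can only go in 5 to 8 — holds.
Z and Y cannot be in the same slot — violated.
H and V must be in different slots — holds.
No two tasks may share a slot — violated.
T and V must be in different slots — holds.
E and V cannot be in the same slot — holds.
T has to be done by 7 — holds.
B can't be earlier than 7 — holds.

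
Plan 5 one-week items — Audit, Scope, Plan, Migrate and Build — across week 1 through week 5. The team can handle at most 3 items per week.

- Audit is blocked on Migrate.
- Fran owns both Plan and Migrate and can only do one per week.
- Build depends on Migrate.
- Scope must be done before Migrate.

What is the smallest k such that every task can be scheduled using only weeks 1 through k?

The precedence chain requires at least 3 distinct weeks.
With at most 3 per week and 5 tasks, at least 2 weeks are needed.
3 works (last occupied week: week 3): for example Build in week 3; Migrate in week 2; Audit in week 3; Scope in week 1; Plan in week 1.

3 weeks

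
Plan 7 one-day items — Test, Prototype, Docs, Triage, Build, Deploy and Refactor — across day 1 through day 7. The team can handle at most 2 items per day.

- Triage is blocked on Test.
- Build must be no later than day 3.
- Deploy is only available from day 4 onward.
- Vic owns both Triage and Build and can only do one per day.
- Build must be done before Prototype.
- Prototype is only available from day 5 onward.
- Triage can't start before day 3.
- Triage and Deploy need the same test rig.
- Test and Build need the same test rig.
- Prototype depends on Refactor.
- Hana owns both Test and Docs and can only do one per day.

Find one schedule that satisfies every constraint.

Deploy=day 4, Docs=day 3, Refactor=day 1, Build=day 1, Test=day 2, Prototype=day 5, Triage=day 3

Checking: Refactor(day 1) before Prototype(day 5); Test(day 2) before Triage(day 3); Build(day 1) before Prototype(day 5); Triage(day 3) != Deploy(day 4); Triage(day 3) != Build(day 1); Test(day 2) != Build(day 1); Test(day 2) != Docs(day 3); Prototype=day 5 in [day 5,day 7]; Build=day 1 in [day 1,day 3]; Triage=day 3 in [day 3,day 7]; Deploy=day 4 in [day 4,day 7]; max 2 per day (cap 2).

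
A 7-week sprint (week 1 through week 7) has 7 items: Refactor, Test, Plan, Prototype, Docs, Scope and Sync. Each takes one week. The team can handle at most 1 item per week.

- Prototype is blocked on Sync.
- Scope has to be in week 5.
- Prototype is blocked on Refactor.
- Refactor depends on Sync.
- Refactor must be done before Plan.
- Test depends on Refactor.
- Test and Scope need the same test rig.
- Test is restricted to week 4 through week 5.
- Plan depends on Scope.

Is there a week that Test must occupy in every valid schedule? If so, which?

Test's window is week 4–week 5.
Scope is fixed at week 5, and Test can't share a week with Scope.
So Test must be week 4.

week 4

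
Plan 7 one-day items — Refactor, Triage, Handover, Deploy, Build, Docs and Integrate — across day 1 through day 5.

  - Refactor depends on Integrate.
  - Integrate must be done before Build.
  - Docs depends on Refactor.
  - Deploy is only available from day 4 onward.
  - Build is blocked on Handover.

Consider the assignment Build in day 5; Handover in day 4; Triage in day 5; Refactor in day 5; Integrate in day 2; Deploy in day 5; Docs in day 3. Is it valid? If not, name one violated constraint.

No. Docs depends on Refactor is not satisfied.

Docs depends on Refactor — violated.
Integrate must be done before Build — holds.
Refactor depends on Integrate — holds.
Build is blocked on Handover — holds.
Deploy is only available from day 4 onward — holds.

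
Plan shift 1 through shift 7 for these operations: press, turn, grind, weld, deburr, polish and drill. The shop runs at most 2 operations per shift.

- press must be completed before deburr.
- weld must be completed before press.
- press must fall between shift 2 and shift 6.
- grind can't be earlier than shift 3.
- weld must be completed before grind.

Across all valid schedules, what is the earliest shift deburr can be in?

shift 3

Precedence pushes deburr to at least shift 3.
deburr at shift 3 is achievable: press in shift 2, drill in shift 4, deburr in shift 3, grind in shift 3, polish in shift 2, turn in shift 1, weld in shift 1.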